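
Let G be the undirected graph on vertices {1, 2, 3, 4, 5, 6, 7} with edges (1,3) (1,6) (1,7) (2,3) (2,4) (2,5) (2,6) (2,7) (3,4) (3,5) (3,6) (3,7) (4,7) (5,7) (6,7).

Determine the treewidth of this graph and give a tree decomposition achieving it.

Treewidth 3.
One such decomposition:
Bags: B1 = {2, 3, 6, 7}  B2 = {2, 3, 5, 7}  B3 = {1, 3, 6, 7}  B4 = {2, 3, 4, 7}
Tree: B1–B2, B1–B3, B2–B4

Each bag holds 4 vertices, so the decomposition has width 3, which upper-bounds the treewidth. For the lower bound, the 4 vertices {1, 3, 6, 7} are pairwise adjacent, and any tree decomposition puts a clique entirely inside one bag — forcing width ≥ 3. Combining the bounds, tw(G) = 3.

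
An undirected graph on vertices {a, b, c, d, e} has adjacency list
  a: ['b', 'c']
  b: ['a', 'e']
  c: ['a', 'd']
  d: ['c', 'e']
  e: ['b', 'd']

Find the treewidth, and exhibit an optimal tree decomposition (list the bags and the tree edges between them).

Treewidth 2.
One optimal decomposition is:
Bags: B1 = {c, d, e}  B2 = {b, c, e}  B3 = {a, b, c}
Tree: B1–B2, B2–B3

The largest bag has 3 vertices, giving width 2; this decomposition certifies tw(G) ≤ 2. Since c–d–e–b–a–c is a cycle in G, G is not acyclic. Forests are exactly the graphs of treewidth ≤ 1, so tw(G) ≥ 2. The upper and lower bounds meet at 2, so that is the treewidth.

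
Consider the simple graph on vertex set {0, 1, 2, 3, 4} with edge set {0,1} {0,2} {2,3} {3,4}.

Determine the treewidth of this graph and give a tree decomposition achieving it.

Treewidth 1.
One optimal decomposition is:
Bags: B1 = {0, 1}  B2 = {0, 2}  B3 = {2, 3}  B4 = {3, 4}
Tree: B1–B2, B2–B3, B3–B4

Each bag holds 2 vertices, so the decomposition has width 1, which upper-bounds the treewidth. Any graph with an edge has treewidth ≥ 1, and G has the edge 1–0. The upper and lower bounds meet at 1, so that is the treewidth.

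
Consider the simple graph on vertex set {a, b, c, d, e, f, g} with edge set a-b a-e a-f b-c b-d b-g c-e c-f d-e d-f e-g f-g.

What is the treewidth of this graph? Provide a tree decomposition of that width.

Treewidth 3.
Bags: B1 = {a, b, e, f}  B2 = {b, d, e, f}  B3 = {b, e, f, g}  B4 = {b, c, e, f}
Tree: B1–B2, B2–B3, B3–B4

The largest bag has 4 vertices, giving width 3; this decomposition certifies tw(G) ≤ 3. For the lower bound: the 4 vertex sets {a,e}, {d,f}, {b}, {g} are disjoint, each induces a connected subgraph, and every pair is joined by at least one edge of G. Contracting each set to a single vertex therefore yields K_{4} as a minor, and since treewidth is minor-monotone, tw(G) ≥ tw(K_{4}) = 3. Therefore the treewidth is 3.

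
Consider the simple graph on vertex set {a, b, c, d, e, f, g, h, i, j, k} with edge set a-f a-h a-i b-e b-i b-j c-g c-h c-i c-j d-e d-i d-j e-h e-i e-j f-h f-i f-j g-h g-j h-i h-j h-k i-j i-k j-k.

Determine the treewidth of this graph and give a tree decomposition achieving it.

Each bag holds 4 vertices, so the decomposition has width 3, which upper-bounds the treewidth. On the other hand G contains the 4-clique {c, g, h, j}. A clique must lie in a single bag of any decomposition, so no decomposition can have width below 3. Combining the bounds, tw(G) = 3.

Treewidth 3.
One optimal decomposition is:
Bags: B1 = {h, i, j, k}  B2 = {c, h, i, j}  B3 = {f, h, i, j}  B4 = {e, h, i, j}  B5 = {c, g, h, j}  B6 = {b, e, i, j}  B7 = {d, e, i, j}  B8 = {a, f, h, i}
Tree: B1–B2, B1–B3, B3–B4, B2–B5, B4–B6, B6–B7, B3–B8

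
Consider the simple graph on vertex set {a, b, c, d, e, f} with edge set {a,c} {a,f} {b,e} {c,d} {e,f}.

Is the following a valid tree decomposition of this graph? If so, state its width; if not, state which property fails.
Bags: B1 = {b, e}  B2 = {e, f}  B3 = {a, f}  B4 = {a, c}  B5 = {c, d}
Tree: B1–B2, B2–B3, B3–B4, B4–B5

Vertex coverage: the bags together contain {a, b, c, d, e, f}, the full vertex set. Edge coverage: each edge of G has both endpoints in at least one bag. Running intersection: for every vertex, the bags containing it form a connected subtree. All three properties hold, so this is a valid tree decomposition of width max|bag| − 1 = 1, and hence tw(G) ≤ 1.

Yes; width 1.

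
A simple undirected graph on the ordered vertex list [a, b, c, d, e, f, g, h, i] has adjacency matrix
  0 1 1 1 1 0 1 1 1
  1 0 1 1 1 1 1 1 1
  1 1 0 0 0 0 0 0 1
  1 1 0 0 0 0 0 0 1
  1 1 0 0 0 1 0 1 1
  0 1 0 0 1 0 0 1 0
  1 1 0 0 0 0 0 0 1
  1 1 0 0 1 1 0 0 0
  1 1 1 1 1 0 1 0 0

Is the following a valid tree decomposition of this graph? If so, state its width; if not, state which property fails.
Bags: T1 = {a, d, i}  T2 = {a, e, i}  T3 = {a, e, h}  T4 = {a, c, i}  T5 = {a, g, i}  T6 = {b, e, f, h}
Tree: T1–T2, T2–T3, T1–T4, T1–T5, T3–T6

No — edge (b,d) lies in no bag.

A tree decomposition must satisfy three properties: every vertex lies in some bag; for every edge, both endpoints lie together in some bag; and for every vertex, the bags containing it form a connected subtree. Here edge (b,d) lies in no bag, so the decomposition is invalid.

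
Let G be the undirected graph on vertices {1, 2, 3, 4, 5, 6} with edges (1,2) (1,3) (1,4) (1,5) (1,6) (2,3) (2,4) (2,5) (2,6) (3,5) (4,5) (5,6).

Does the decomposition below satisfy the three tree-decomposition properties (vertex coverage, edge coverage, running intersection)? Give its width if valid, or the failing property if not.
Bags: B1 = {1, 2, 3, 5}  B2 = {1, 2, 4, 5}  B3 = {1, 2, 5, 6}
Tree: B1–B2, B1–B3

Vertex coverage: the bags together contain {1, 2, 3, 4, 5, 6}, the full vertex set. Edge coverage: each edge of G has both endpoints in at least one bag. Running intersection: for every vertex, the bags containing it form a connected subtree. All three properties hold, so this is a valid tree decomposition of width max|bag| − 1 = 3, and hence tw(G) ≤ 3.

Yes; width 3.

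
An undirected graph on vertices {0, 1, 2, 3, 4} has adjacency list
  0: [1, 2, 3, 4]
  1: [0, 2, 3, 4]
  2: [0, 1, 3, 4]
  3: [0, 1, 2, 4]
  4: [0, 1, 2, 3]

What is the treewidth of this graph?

A width-4 tree decomposition is:
Bags: B1 = {0, 1, 2, 3, 4}
Tree: (single bag)
A single bag containing all 5 vertices is trivially a valid decomposition of width 4. Conversely, {0, 1, 2, 3, 4} is a clique of size 5, and the vertices of any clique must share a bag in every tree decomposition; so some bag has ≥ 5 vertices and tw(G) ≥ 4. Combining the bounds, tw(G) = 4.

4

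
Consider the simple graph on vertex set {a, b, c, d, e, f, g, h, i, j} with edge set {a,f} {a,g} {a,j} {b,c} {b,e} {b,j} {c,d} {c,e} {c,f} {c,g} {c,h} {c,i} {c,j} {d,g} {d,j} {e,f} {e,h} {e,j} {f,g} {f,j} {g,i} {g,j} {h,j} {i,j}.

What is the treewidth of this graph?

A width-3 tree decomposition is:
Bags: B1 = {b, c, e, j}  B2 = {c, e, f, j}  B3 = {c, f, g, j}  B4 = {a, f, g, j}  B5 = {c, g, i, j}  B6 = {c, e, h, j}  B7 = {c, d, g, j}
Tree: B1–B2, B2–B3, B3–B4, B3–B5, B1–B6, B3–B7
Every bag has size at most 4, so the width is 4 − 1 = 3 and tw(G) ≤ 3. Conversely, {c, d, g, j} is a clique of size 4, and the vertices of any clique must share a bag in every tree decomposition; so some bag has ≥ 4 vertices and tw(G) ≥ 3. Combining the bounds, tw(G) = 3.

3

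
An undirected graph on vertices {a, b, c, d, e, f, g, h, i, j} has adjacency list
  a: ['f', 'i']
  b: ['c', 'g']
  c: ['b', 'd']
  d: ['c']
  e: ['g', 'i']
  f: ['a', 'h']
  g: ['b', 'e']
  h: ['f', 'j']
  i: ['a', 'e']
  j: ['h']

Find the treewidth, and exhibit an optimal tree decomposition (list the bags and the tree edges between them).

Every bag has size at most 2, so the width is 2 − 1 = 1 and tw(G) ≤ 1. Since G has at least one edge (e.g. d–c), it is not an edgeless graph, so tw(G) ≥ 1. Combining the bounds, tw(G) = 1.

Treewidth 1.
One optimal decomposition is:
Bags: B1 = {c, d}  B2 = {b, c}  B3 = {b, g}  B4 = {e, g}  B5 = {e, i}  B6 = {a, i}  B7 = {a, f}  B8 = {f, h}  B9 = {h, j}
Tree: B1–B2, B2–B3, B3–B4, B4–B5, B5–B6, B6–B7, B7–B8, B8–B9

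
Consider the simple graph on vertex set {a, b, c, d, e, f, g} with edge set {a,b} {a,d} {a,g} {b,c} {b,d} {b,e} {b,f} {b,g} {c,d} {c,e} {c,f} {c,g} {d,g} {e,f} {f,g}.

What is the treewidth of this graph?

3

A width-3 tree decomposition is:
Bags: B1 = {b, c, f, g}  B2 = {b, c, e, f}  B3 = {b, c, d, g}  B4 = {a, b, d, g}
Tree: B1–B2, B1–B3, B3–B4
Every bag has size at most 4, so the width is 4 − 1 = 3 and tw(G) ≤ 3. On the other hand G contains the 4-clique {b, c, d, g}. A clique must lie in a single bag of any decomposition, so no decomposition can have width below 3. Hence tw(G) = 3 exactly.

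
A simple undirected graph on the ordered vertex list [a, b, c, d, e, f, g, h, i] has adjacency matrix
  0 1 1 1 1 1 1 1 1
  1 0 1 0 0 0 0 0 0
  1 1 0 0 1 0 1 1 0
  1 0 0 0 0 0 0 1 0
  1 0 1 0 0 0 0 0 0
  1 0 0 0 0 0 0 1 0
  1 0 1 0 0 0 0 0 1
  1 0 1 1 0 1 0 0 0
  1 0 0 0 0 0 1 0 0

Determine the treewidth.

A width-2 tree decomposition is:
Bags: B1 = {a, c, g}  B2 = {a, g, i}  B3 = {a, c, h}  B4 = {a, c, e}  B5 = {a, f, h}  B6 = {a, b, c}  B7 = {a, d, h}
Tree: B1–B2, B1–B3, B3–B4, B3–B5, B3–B6, B3–B7
The largest bag has 3 vertices, giving width 2; this decomposition certifies tw(G) ≤ 2. For the lower bound, the 3 vertices {a, d, h} are pairwise adjacent, and any tree decomposition puts a clique entirely inside one bag — forcing width ≥ 2. Hence tw(G) = 2 exactly.

2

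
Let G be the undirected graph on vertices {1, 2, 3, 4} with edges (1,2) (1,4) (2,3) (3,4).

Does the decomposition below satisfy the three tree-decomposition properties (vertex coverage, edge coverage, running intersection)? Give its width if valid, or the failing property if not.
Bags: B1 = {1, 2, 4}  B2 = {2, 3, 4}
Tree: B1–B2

Vertex coverage: the bags together contain {1, 2, 3, 4}, the full vertex set. Edge coverage: each edge of G has both endpoints in at least one bag. Running intersection: for every vertex, the bags containing it form a connected subtree. All three properties hold, so this is a valid tree decomposition of width max|bag| − 1 = 2, and hence tw(G) ≤ 2.

Yes; width 2.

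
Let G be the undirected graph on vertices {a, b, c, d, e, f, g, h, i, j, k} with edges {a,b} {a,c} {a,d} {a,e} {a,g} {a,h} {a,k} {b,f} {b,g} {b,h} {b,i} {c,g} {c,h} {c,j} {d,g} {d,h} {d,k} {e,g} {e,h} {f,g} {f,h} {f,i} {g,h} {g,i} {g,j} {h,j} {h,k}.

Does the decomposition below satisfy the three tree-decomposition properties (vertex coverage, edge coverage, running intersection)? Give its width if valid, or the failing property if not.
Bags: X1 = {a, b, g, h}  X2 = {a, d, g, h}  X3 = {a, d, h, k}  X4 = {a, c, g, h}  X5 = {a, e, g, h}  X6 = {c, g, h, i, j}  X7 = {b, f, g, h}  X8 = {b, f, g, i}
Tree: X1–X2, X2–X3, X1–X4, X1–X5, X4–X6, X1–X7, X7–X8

No — bags containing vertex i are not connected in the tree.

A tree decomposition must satisfy three properties: every vertex lies in some bag; for every edge, both endpoints lie together in some bag; and for every vertex, the bags containing it form a connected subtree. Here bags containing vertex i are not connected in the tree, so the decomposition is invalid.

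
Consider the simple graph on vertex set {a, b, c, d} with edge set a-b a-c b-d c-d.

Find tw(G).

A width-2 tree decomposition is:
Bags: B1 = {a, c, d}  B2 = {a, b, d}
Tree: B1–B2
The largest bag has 3 vertices, giving width 2; this decomposition certifies tw(G) ≤ 2. For the lower bound, G contains the cycle a–c–d–b–a, so G is not a forest; only forests have treewidth ≤ 1, hence tw(G) ≥ 2. Hence tw(G) = 2 exactly.

2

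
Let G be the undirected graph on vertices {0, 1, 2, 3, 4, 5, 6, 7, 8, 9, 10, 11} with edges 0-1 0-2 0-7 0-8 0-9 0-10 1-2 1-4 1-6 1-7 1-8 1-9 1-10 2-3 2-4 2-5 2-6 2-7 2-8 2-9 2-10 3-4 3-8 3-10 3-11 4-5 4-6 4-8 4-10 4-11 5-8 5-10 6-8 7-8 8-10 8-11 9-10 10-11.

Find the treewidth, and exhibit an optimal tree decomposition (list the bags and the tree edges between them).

Each bag holds 5 vertices, so the decomposition has width 4, which upper-bounds the treewidth. On the other hand G contains the 5-clique {0, 1, 2, 8, 10}. A clique must lie in a single bag of any decomposition, so no decomposition can have width below 4. Therefore the treewidth is 4.

Treewidth 4.
One optimal decomposition is:
Bags: B1 = {1, 2, 4, 8, 10}  B2 = {0, 1, 2, 8, 10}  B3 = {2, 3, 4, 8, 10}  B4 = {3, 4, 8, 10, 11}  B5 = {1, 2, 4, 6, 8}  B6 = {2, 4, 5, 8, 10}  B7 = {0, 1, 2, 9, 10}  B8 = {0, 1, 2, 7, 8}
Tree: B1–B2, B1–B3, B3–B4, B1–B5, B1–B6, B2–B7, B2–B8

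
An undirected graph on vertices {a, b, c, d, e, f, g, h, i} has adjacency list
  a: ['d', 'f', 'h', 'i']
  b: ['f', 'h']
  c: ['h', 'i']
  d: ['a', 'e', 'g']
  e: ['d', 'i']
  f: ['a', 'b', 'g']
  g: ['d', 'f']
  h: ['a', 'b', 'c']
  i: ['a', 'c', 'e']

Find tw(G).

A width-3 tree decomposition is:
Bags: B1 = {c, e, h, i}  B2 = {a, e, h, i}  B3 = {a, d, e, h}  B4 = {a, b, d, h}  B5 = {a, b, d, f}  B6 = {b, d, f, g}
Tree: B1–B2, B2–B3, B3–B4, B4–B5, B5–B6
Each bag holds 4 vertices, so the decomposition has width 3, which upper-bounds the treewidth. For the lower bound: the 4 vertex sets {c,e,i}, {h}, {a}, {b,d,f,g} are disjoint, each induces a connected subgraph, and every pair is joined by at least one edge of G. Contracting each set to a single vertex therefore yields K_{4} as a minor, and since treewidth is minor-monotone, tw(G) ≥ tw(K_{4}) = 3. Therefore the treewidth is 3.

3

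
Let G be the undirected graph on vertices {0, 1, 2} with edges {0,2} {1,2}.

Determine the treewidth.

A width-1 tree decomposition is:
Bags: B1 = {0, 2}  B2 = {1, 2}
Tree: B1–B2
Every bag has size at most 2, so the width is 2 − 1 = 1 and tw(G) ≤ 1. Any graph with an edge has treewidth ≥ 1, and G has the edge 0–2. The upper and lower bounds meet at 1, so that is the treewidth.

1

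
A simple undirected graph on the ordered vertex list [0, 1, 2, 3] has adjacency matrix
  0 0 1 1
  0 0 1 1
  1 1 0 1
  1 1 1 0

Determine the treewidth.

2

A width-2 tree decomposition is:
Bags: B1 = {0, 2, 3}  B2 = {1, 2, 3}
Tree: B1–B2
Each bag holds 3 vertices, so the decomposition has width 2, which upper-bounds the treewidth. On the other hand G contains the 3-clique {0, 2, 3}. A clique must lie in a single bag of any decomposition, so no decomposition can have width below 2. Hence tw(G) = 2 exactly.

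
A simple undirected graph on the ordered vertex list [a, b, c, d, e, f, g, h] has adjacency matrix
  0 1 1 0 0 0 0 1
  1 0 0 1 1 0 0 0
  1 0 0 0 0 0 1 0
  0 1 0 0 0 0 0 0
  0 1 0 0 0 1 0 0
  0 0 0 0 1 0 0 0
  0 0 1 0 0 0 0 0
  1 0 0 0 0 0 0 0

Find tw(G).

1

A width-1 tree decomposition is:
Bags: B1 = {a, h}  B2 = {a, b}  B3 = {a, c}  B4 = {b, e}  B5 = {c, g}  B6 = {b, d}  B7 = {e, f}
Tree: B1–B2, B1–B3, B2–B4, B3–B5, B4–B6, B4–B7
The largest bag has 2 vertices, giving width 1; this decomposition certifies tw(G) ≤ 1. Any graph with an edge has treewidth ≥ 1, and G has the edge a–h. Therefore the treewidth is 1.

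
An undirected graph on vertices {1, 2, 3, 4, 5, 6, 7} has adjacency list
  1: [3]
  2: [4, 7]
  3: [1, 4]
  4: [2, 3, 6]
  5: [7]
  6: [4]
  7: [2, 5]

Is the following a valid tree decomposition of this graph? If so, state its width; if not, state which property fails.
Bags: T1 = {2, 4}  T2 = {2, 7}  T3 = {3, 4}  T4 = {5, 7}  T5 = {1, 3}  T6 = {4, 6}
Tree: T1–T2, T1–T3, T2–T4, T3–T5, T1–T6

Yes; width 1.

Vertex coverage: the bags together contain {1, 2, 3, 4, 5, 6, 7}, the full vertex set. Edge coverage: each edge of G has both endpoints in at least one bag. Running intersection: for every vertex, the bags containing it form a connected subtree. All three properties hold, so this is a valid tree decomposition of width max|bag| − 1 = 1, and hence tw(G) ≤ 1.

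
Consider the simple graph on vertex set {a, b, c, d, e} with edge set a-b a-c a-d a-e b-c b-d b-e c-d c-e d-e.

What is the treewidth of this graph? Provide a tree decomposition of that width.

Treewidth 4.
Bags: B1 = {a, b, c, d, e}
Tree: (single bag)

A single bag containing all 5 vertices is trivially a valid decomposition of width 4. Conversely, {a, b, c, d, e} is a clique of size 5, and the vertices of any clique must share a bag in every tree decomposition; so some bag has ≥ 5 vertices and tw(G) ≥ 4. Therefore the treewidth is 4.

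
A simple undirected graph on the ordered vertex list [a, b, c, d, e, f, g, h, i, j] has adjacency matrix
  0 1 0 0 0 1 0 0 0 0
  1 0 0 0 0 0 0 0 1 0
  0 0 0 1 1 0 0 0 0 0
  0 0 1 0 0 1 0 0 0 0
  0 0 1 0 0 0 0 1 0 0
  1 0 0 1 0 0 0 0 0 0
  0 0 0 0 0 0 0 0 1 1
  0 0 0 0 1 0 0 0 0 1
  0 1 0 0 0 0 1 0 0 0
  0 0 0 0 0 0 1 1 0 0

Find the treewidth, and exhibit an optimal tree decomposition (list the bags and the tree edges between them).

The largest bag has 3 vertices, giving width 2; this decomposition certifies tw(G) ≤ 2. Since b–i–g–j–h–e–c–d–f–a–b is a cycle in G, G is not acyclic. Forests are exactly the graphs of treewidth ≤ 1, so tw(G) ≥ 2. Therefore the treewidth is 2.

Treewidth 2.
Bags: B1 = {b, g, i}  B2 = {b, g, j}  B3 = {b, h, j}  B4 = {b, e, h}  B5 = {b, c, e}  B6 = {b, c, d}  B7 = {b, d, f}  B8 = {a, b, f}
Tree: B1–B2, B2–B3, B3–B4, B4–B5, B5–B6, B6–B7, B7–B8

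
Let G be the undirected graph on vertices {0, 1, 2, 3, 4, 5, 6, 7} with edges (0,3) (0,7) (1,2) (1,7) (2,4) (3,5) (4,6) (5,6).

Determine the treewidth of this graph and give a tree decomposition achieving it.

Treewidth 2.
One such decomposition:
Bags: B1 = {1, 2, 4}  B2 = {1, 4, 6}  B3 = {1, 5, 6}  B4 = {1, 3, 5}  B5 = {0, 1, 3}  B6 = {0, 1, 7}
Tree: B1–B2, B2–B3, B3–B4, B4–B5, B5–B6

Every bag has size at most 3, so the width is 3 − 1 = 2 and tw(G) ≤ 2. For the lower bound, G contains the cycle 1–2–4–6–5–3–0–7–1, so G is not a forest; only forests have treewidth ≤ 1, hence tw(G) ≥ 2. Hence tw(G) = 2 exactly.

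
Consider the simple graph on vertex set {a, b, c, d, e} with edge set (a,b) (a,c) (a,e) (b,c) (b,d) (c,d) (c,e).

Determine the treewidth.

2

A width-2 tree decomposition is:
Bags: B1 = {a, c, e}  B2 = {a, b, c}  B3 = {b, c, d}
Tree: B1–B2, B2–B3
Every bag has size at most 3, so the width is 3 − 1 = 2 and tw(G) ≤ 2. Conversely, {b, c, d} is a clique of size 3, and the vertices of any clique must share a bag in every tree decomposition; so some bag has ≥ 3 vertices and tw(G) ≥ 2. Combining the bounds, tw(G) = 2.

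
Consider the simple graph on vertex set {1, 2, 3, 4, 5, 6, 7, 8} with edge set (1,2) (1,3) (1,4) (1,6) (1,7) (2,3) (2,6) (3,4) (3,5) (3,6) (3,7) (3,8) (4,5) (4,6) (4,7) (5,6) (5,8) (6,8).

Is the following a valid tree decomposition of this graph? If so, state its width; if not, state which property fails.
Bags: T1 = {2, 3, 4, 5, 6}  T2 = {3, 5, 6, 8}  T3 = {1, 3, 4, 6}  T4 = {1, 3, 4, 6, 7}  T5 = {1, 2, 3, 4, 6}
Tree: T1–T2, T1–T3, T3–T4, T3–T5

No — bags containing vertex 2 are not connected in the tree.

A tree decomposition must satisfy three properties: every vertex lies in some bag; for every edge, both endpoints lie together in some bag; and for every vertex, the bags containing it form a connected subtree. Here bags containing vertex 2 are not connected in the tree, so the decomposition is invalid.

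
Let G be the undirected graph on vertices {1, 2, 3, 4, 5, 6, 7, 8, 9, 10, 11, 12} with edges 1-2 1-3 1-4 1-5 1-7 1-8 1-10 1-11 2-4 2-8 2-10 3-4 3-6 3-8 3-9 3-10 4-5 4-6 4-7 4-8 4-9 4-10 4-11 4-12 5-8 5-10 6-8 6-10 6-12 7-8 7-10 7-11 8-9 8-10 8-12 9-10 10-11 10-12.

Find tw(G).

A width-4 tree decomposition is:
Bags: B1 = {1, 4, 7, 8, 10}  B2 = {1, 3, 4, 8, 10}  B3 = {3, 4, 8, 9, 10}  B4 = {3, 4, 6, 8, 10}  B5 = {1, 4, 5, 8, 10}  B6 = {4, 6, 8, 10, 12}  B7 = {1, 4, 7, 10, 11}  B8 = {1, 2, 4, 8, 10}
Tree: B1–B2, B2–B3, B2–B4, B1–B5, B4–B6, B1–B7, B5–B8
Each bag holds 5 vertices, so the decomposition has width 4, which upper-bounds the treewidth. On the other hand G contains the 5-clique {1, 2, 4, 8, 10}. A clique must lie in a single bag of any decomposition, so no decomposition can have width below 4. Therefore the treewidth is 4.

4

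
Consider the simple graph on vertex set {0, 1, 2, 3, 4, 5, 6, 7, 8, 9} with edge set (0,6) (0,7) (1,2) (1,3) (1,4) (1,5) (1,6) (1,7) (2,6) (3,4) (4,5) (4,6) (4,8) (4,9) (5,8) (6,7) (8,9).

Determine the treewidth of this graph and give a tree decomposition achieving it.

Treewidth 2.
One such decomposition:
Bags: B1 = {1, 4, 5}  B2 = {4, 5, 8}  B3 = {1, 4, 6}  B4 = {1, 6, 7}  B5 = {4, 8, 9}  B6 = {0, 6, 7}  B7 = {1, 2, 6}  B8 = {1, 3, 4}
Tree: B1–B2, B1–B3, B3–B4, B2–B5, B4–B6, B3–B7, B3–B8

Every bag has size at most 3, so the width is 3 − 1 = 2 and tw(G) ≤ 2. For the lower bound, the 3 vertices {0, 6, 7} are pairwise adjacent, and any tree decomposition puts a clique entirely inside one bag — forcing width ≥ 2. The upper and lower bounds meet at 2, so that is the treewidth.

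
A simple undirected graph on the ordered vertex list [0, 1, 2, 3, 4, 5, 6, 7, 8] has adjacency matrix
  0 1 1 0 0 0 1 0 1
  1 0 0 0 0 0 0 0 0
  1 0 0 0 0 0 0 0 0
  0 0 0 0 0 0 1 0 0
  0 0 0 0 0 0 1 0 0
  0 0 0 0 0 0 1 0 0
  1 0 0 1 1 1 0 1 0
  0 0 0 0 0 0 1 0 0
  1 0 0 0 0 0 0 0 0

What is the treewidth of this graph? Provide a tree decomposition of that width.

Each bag holds 2 vertices, so the decomposition has width 1, which upper-bounds the treewidth. Any graph with an edge has treewidth ≥ 1, and G has the edge 6–5. Hence tw(G) = 1 exactly.

Treewidth 1.
One optimal decomposition is:
Bags: B1 = {5, 6}  B2 = {0, 6}  B3 = {0, 1}  B4 = {0, 8}  B5 = {4, 6}  B6 = {0, 2}  B7 = {6, 7}  B8 = {3, 6}
Tree: B1–B2, B2–B3, B3–B4, B1–B5, B4–B6, B2–B7, B1–B8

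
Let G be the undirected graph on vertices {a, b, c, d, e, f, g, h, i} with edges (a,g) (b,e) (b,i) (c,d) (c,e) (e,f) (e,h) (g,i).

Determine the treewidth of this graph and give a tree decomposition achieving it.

The largest bag has 2 vertices, giving width 1; this decomposition certifies tw(G) ≤ 1. Since G has at least one edge (e.g. c–e), it is not an edgeless graph, so tw(G) ≥ 1. Hence tw(G) = 1 exactly.

Treewidth 1.
One optimal decomposition is:
Bags: B1 = {c, e}  B2 = {b, e}  B3 = {b, i}  B4 = {e, h}  B5 = {g, i}  B6 = {a, g}  B7 = {e, f}  B8 = {c, d}
Tree: B1–B2, B2–B3, B2–B4, B3–B5, B5–B6, B1–B7, B1–B8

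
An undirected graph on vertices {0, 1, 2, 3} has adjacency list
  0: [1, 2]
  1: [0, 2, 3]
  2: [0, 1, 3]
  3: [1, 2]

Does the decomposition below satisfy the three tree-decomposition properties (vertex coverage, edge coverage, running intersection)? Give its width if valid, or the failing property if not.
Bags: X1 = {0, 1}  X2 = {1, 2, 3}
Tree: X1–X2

A tree decomposition must satisfy three properties: every vertex lies in some bag; for every edge, both endpoints lie together in some bag; and for every vertex, the bags containing it form a connected subtree. Here edge (2,0) lies in no bag, so the decomposition is invalid.

No — edge (2,0) lies in no bag.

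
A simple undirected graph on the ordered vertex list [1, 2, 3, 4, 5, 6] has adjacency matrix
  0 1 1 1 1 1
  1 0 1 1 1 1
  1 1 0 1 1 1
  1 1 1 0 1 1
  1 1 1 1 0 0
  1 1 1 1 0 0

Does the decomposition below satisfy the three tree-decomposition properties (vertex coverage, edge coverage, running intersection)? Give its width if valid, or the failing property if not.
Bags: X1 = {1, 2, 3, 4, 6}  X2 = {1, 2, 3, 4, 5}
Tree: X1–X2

Vertex coverage: the bags together contain {1, 2, 3, 4, 5, 6}, the full vertex set. Edge coverage: each edge of G has both endpoints in at least one bag. Running intersection: for every vertex, the bags containing it form a connected subtree. All three properties hold, so this is a valid tree decomposition of width max|bag| − 1 = 4, and hence tw(G) ≤ 4.

Yes; width 4.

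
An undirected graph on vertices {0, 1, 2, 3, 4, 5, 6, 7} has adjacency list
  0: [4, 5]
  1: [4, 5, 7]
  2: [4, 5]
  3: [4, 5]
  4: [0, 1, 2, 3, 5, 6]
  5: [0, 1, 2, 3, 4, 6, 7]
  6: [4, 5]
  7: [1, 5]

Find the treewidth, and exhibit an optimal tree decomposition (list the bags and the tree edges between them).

The largest bag has 3 vertices, giving width 2; this decomposition certifies tw(G) ≤ 2. On the other hand G contains the 3-clique {0, 4, 5}. A clique must lie in a single bag of any decomposition, so no decomposition can have width below 2. Hence tw(G) = 2 exactly.

Treewidth 2.
One such decomposition:
Bags: B1 = {1, 4, 5}  B2 = {3, 4, 5}  B3 = {4, 5, 6}  B4 = {2, 4, 5}  B5 = {0, 4, 5}  B6 = {1, 5, 7}
Tree: B1–B2, B2–B3, B1–B4, B4–B5, B1–B6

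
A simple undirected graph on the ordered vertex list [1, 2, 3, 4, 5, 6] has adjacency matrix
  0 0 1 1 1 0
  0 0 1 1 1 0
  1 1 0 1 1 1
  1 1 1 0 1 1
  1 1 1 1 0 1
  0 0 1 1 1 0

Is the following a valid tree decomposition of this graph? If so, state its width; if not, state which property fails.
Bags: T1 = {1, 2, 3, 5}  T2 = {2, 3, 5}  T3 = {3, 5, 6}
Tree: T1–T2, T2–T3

A tree decomposition must satisfy three properties: every vertex lies in some bag; for every edge, both endpoints lie together in some bag; and for every vertex, the bags containing it form a connected subtree. Here vertex 4 appears in no bag, so the decomposition is invalid.

No — vertex 4 appears in no bag.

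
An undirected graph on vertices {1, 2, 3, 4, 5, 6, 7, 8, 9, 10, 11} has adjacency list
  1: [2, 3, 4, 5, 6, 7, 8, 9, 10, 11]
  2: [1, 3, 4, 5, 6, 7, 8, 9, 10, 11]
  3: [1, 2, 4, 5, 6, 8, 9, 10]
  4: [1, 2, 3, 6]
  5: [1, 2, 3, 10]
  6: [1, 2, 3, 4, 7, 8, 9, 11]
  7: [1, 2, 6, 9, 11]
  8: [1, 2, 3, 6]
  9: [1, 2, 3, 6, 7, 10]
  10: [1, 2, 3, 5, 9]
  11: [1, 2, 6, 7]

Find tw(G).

A width-4 tree decomposition is:
Bags: B1 = {1, 2, 6, 7, 9}  B2 = {1, 2, 3, 6, 9}  B3 = {1, 2, 3, 6, 8}  B4 = {1, 2, 6, 7, 11}  B5 = {1, 2, 3, 9, 10}  B6 = {1, 2, 3, 5, 10}  B7 = {1, 2, 3, 4, 6}
Tree: B1–B2, B2–B3, B1–B4, B2–B5, B5–B6, B3–B7
The largest bag has 5 vertices, giving width 4; this decomposition certifies tw(G) ≤ 4. For the lower bound, the 5 vertices {1, 2, 6, 7, 11} are pairwise adjacent, and any tree decomposition puts a clique entirely inside one bag — forcing width ≥ 4. Hence tw(G) = 4 exactly.

4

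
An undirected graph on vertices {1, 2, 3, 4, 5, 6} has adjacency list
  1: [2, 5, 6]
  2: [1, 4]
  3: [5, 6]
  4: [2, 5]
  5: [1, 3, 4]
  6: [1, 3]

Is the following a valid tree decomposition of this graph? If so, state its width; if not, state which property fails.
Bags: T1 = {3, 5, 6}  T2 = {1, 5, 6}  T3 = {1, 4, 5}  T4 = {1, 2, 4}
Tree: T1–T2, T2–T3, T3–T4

Yes; width 2.

Checking the three conditions: (i) the bags cover all of {1, 2, 3, 4, 5, 6}; (ii) for each edge, some bag contains both endpoints; (iii) the bags containing any fixed vertex form a subtree. All hold, so the decomposition is valid with width 3 − 1 = 2.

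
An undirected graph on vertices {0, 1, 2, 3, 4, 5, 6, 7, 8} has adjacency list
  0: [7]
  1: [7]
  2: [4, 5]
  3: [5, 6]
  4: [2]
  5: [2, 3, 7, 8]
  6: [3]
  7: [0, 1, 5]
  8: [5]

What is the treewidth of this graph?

1

A width-1 tree decomposition is:
Bags: B1 = {2, 5}  B2 = {5, 7}  B3 = {5, 8}  B4 = {0, 7}  B5 = {3, 5}  B6 = {3, 6}  B7 = {2, 4}  B8 = {1, 7}
Tree: B1–B2, B1–B3, B2–B4, B3–B5, B5–B6, B1–B7, B4–B8
The largest bag has 2 vertices, giving width 1; this decomposition certifies tw(G) ≤ 1. Any graph with an edge has treewidth ≥ 1, and G has the edge 2–5. Combining the bounds, tw(G) = 1.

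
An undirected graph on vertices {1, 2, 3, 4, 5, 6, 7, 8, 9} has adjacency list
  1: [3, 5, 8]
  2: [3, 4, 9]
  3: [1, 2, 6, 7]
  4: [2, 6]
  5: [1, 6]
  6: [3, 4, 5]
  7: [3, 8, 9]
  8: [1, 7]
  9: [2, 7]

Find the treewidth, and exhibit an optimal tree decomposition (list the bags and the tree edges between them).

Every bag has size at most 4, so the width is 4 − 1 = 3 and tw(G) ≤ 3. For the lower bound: the 4 vertex sets {1,5,8}, {7}, {3}, {2,4,6,9} are disjoint, each induces a connected subgraph, and every pair is joined by at least one edge of G. Contracting each set to a single vertex therefore yields K_{4} as a minor, and since treewidth is minor-monotone, tw(G) ≥ tw(K_{4}) = 3. The upper and lower bounds meet at 3, so that is the treewidth.

Treewidth 3.
Bags: B1 = {1, 5, 7, 8}  B2 = {1, 3, 5, 7}  B3 = {3, 5, 6, 7}  B4 = {3, 6, 7, 9}  B5 = {2, 3, 6, 9}  B6 = {2, 4, 6, 9}
Tree: B1–B2, B2–B3, B3–B4, B4–B5, B5–B6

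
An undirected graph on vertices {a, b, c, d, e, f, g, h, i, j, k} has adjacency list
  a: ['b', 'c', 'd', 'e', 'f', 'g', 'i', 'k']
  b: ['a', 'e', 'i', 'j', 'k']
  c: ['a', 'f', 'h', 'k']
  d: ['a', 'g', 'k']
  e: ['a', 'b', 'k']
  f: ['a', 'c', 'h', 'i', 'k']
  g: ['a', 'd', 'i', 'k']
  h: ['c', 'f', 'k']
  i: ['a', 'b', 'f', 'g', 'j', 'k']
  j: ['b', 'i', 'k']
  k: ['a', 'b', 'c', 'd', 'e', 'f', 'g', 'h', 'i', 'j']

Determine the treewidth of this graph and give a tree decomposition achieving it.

The largest bag has 4 vertices, giving width 3; this decomposition certifies tw(G) ≤ 3. For the lower bound, the 4 vertices {b, i, j, k} are pairwise adjacent, and any tree decomposition puts a clique entirely inside one bag — forcing width ≥ 3. The upper and lower bounds meet at 3, so that is the treewidth.

Treewidth 3.
One such decomposition:
Bags: B1 = {a, d, g, k}  B2 = {a, g, i, k}  B3 = {a, f, i, k}  B4 = {a, b, i, k}  B5 = {a, b, e, k}  B6 = {a, c, f, k}  B7 = {b, i, j, k}  B8 = {c, f, h, k}
Tree: B1–B2, B2–B3, B3–B4, B4–B5, B3–B6, B4–B7, B6–B8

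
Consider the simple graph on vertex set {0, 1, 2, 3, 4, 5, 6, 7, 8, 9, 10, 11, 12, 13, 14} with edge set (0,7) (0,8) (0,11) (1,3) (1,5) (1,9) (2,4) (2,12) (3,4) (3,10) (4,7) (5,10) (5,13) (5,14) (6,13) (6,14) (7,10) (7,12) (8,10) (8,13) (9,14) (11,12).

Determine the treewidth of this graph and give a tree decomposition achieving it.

Treewidth 3.
One such decomposition:
Bags: B1 = {0, 2, 11, 12}  B2 = {0, 2, 7, 12}  B3 = {0, 2, 4, 7}  B4 = {0, 4, 7, 8}  B5 = {4, 7, 8, 10}  B6 = {3, 4, 8, 10}  B7 = {3, 8, 10, 13}  B8 = {3, 5, 10, 13}  B9 = {1, 3, 5, 13}  B10 = {1, 5, 6, 13}  B11 = {1, 5, 6, 14}  B12 = {1, 6, 9, 14}
Tree: B1–B2, B2–B3, B3–B4, B4–B5, B5–B6, B6–B7, B7–B8, B8–B9, B9–B10, B10–B11, B11–B12

Each bag holds 4 vertices, so the decomposition has width 3, which upper-bounds the treewidth. For the lower bound: the 4 vertex sets {2,11,12}, {0}, {7}, {3,4,8,10} are disjoint, each induces a connected subgraph, and every pair is joined by at least one edge of G. Contracting each set to a single vertex therefore yields K_{4} as a minor, and since treewidth is minor-monotone, tw(G) ≥ tw(K_{4}) = 3. Therefore the treewidth is 3.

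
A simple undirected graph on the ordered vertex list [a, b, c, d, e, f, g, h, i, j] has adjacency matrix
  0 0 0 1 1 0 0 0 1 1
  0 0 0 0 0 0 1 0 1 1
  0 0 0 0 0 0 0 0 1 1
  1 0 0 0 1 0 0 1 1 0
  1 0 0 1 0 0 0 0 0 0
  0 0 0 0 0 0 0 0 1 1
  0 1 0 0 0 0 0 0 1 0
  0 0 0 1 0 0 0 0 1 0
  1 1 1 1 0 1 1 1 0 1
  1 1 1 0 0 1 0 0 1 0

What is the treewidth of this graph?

2

A width-2 tree decomposition is:
Bags: B1 = {a, i, j}  B2 = {a, d, i}  B3 = {f, i, j}  B4 = {d, h, i}  B5 = {c, i, j}  B6 = {b, i, j}  B7 = {b, g, i}  B8 = {a, d, e}
Tree: B1–B2, B1–B3, B2–B4, B1–B5, B1–B6, B6–B7, B2–B8
Each bag holds 3 vertices, so the decomposition has width 2, which upper-bounds the treewidth. Conversely, {a, d, e} is a clique of size 3, and the vertices of any clique must share a bag in every tree decomposition; so some bag has ≥ 3 vertices and tw(G) ≥ 2. The upper and lower bounds meet at 2, so that is the treewidth.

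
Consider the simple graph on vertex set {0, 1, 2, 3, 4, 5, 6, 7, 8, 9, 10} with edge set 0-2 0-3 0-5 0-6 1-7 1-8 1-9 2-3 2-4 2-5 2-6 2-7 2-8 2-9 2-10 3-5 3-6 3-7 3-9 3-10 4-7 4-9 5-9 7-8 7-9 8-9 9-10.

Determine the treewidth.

A width-3 tree decomposition is:
Bags: B1 = {2, 3, 5, 9}  B2 = {2, 3, 7, 9}  B3 = {0, 2, 3, 5}  B4 = {2, 4, 7, 9}  B5 = {2, 7, 8, 9}  B6 = {2, 3, 9, 10}  B7 = {1, 7, 8, 9}  B8 = {0, 2, 3, 6}
Tree: B1–B2, B1–B3, B2–B4, B2–B5, B2–B6, B5–B7, B3–B8
Each bag holds 4 vertices, so the decomposition has width 3, which upper-bounds the treewidth. For the lower bound, the 4 vertices {1, 7, 8, 9} are pairwise adjacent, and any tree decomposition puts a clique entirely inside one bag — forcing width ≥ 3. Hence tw(G) = 3 exactly.

3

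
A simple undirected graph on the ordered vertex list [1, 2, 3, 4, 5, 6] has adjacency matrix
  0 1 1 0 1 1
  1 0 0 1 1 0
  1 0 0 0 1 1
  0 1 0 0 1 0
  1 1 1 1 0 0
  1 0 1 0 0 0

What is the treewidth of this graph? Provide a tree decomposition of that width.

Treewidth 2.
One optimal decomposition is:
Bags: B1 = {1, 2, 5}  B2 = {2, 4, 5}  B3 = {1, 3, 5}  B4 = {1, 3, 6}
Tree: B1–B2, B1–B3, B3–B4

Each bag holds 3 vertices, so the decomposition has width 2, which upper-bounds the treewidth. For the lower bound, the 3 vertices {1, 2, 5} are pairwise adjacent, and any tree decomposition puts a clique entirely inside one bag — forcing width ≥ 2. The upper and lower bounds meet at 2, so that is the treewidth.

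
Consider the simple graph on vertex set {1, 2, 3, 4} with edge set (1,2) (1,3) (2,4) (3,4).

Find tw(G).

A width-2 tree decomposition is:
Bags: B1 = {1, 2, 4}  B2 = {1, 3, 4}
Tree: B1–B2
The largest bag has 3 vertices, giving width 2; this decomposition certifies tw(G) ≤ 2. Since 4–2–1–3–4 is a cycle in G, G is not acyclic. Forests are exactly the graphs of treewidth ≤ 1, so tw(G) ≥ 2. The upper and lower bounds meet at 2, so that is the treewidth.

2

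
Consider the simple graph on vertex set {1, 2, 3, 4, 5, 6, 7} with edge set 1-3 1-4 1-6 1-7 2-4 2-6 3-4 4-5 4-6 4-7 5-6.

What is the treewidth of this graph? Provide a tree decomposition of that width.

The largest bag has 3 vertices, giving width 2; this decomposition certifies tw(G) ≤ 2. For the lower bound, the 3 vertices {1, 3, 4} are pairwise adjacent, and any tree decomposition puts a clique entirely inside one bag — forcing width ≥ 2. Combining the bounds, tw(G) = 2.

Treewidth 2.
One optimal decomposition is:
Bags: B1 = {4, 5, 6}  B2 = {1, 4, 6}  B3 = {2, 4, 6}  B4 = {1, 4, 7}  B5 = {1, 3, 4}
Tree: B1–B2, B1–B3, B2–B4, B4–B5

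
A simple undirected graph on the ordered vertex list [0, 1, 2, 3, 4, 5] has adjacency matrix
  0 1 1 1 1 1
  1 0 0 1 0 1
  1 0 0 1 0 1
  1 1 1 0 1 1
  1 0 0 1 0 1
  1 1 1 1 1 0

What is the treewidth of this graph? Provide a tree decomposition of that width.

Each bag holds 4 vertices, so the decomposition has width 3, which upper-bounds the treewidth. On the other hand G contains the 4-clique {0, 1, 3, 5}. A clique must lie in a single bag of any decomposition, so no decomposition can have width below 3. Therefore the treewidth is 3.

Treewidth 3.
Bags: B1 = {0, 1, 3, 5}  B2 = {0, 3, 4, 5}  B3 = {0, 2, 3, 5}
Tree: B1–B2, B1–B3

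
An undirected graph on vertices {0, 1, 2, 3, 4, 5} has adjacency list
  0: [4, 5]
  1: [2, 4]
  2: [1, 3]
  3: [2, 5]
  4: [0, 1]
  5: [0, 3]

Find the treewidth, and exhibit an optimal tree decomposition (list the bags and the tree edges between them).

Each bag holds 3 vertices, so the decomposition has width 2, which upper-bounds the treewidth. Since 5–3–2–1–4–0–5 is a cycle in G, G is not acyclic. Forests are exactly the graphs of treewidth ≤ 1, so tw(G) ≥ 2. Combining the bounds, tw(G) = 2.

Treewidth 2.
One such decomposition:
Bags: B1 = {2, 3, 5}  B2 = {1, 2, 5}  B3 = {1, 4, 5}  B4 = {0, 4, 5}
Tree: B1–B2, B2–B3, B3–B4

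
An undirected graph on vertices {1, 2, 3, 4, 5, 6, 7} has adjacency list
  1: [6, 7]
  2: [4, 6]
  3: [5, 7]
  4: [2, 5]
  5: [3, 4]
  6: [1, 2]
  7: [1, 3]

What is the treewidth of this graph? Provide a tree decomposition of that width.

The largest bag has 3 vertices, giving width 2; this decomposition certifies tw(G) ≤ 2. Since 3–7–1–6–2–4–5–3 is a cycle in G, G is not acyclic. Forests are exactly the graphs of treewidth ≤ 1, so tw(G) ≥ 2. The upper and lower bounds meet at 2, so that is the treewidth.

Treewidth 2.
One such decomposition:
Bags: B1 = {1, 3, 7}  B2 = {1, 3, 6}  B3 = {2, 3, 6}  B4 = {2, 3, 4}  B5 = {3, 4, 5}
Tree: B1–B2, B2–B3, B3–B4, B4–B5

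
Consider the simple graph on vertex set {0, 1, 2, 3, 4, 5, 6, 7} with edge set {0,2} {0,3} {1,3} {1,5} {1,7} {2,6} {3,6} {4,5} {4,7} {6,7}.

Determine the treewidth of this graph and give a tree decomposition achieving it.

Treewidth 2.
One such decomposition:
Bags: B1 = {4, 5, 7}  B2 = {1, 5, 7}  B3 = {1, 6, 7}  B4 = {1, 3, 6}  B5 = {2, 3, 6}  B6 = {0, 2, 3}
Tree: B1–B2, B2–B3, B3–B4, B4–B5, B5–B6

Each bag holds 3 vertices, so the decomposition has width 2, which upper-bounds the treewidth. Since 4–5–1–7–4 is a cycle in G, G is not acyclic. Forests are exactly the graphs of treewidth ≤ 1, so tw(G) ≥ 2. Combining the bounds, tw(G) = 2.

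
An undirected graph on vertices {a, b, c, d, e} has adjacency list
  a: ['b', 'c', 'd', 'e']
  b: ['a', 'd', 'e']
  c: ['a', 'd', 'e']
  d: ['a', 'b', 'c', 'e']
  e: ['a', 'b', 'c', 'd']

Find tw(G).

3

A width-3 tree decomposition is:
Bags: B1 = {a, c, d, e}  B2 = {a, b, d, e}
Tree: B1–B2
The largest bag has 4 vertices, giving width 3; this decomposition certifies tw(G) ≤ 3. For the lower bound, the 4 vertices {a, c, d, e} are pairwise adjacent, and any tree decomposition puts a clique entirely inside one bag — forcing width ≥ 3. The upper and lower bounds meet at 3, so that is the treewidth.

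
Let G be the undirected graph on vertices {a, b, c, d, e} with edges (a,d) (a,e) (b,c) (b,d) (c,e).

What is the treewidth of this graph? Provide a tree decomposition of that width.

Treewidth 2.
One such decomposition:
Bags: B1 = {b, c, d}  B2 = {c, d, e}  B3 = {a, d, e}
Tree: B1–B2, B2–B3

Each bag holds 3 vertices, so the decomposition has width 2, which upper-bounds the treewidth. Since d–b–c–e–a–d is a cycle in G, G is not acyclic. Forests are exactly the graphs of treewidth ≤ 1, so tw(G) ≥ 2. Hence tw(G) = 2 exactly.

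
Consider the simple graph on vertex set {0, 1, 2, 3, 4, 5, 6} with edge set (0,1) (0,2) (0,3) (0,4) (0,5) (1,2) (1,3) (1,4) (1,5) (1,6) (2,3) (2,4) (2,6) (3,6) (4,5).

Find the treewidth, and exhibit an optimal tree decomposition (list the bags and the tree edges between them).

Every bag has size at most 4, so the width is 4 − 1 = 3 and tw(G) ≤ 3. For the lower bound, the 4 vertices {0, 1, 2, 3} are pairwise adjacent, and any tree decomposition puts a clique entirely inside one bag — forcing width ≥ 3. Combining the bounds, tw(G) = 3.

Treewidth 3.
Bags: B1 = {0, 1, 2, 4}  B2 = {0, 1, 4, 5}  B3 = {0, 1, 2, 3}  B4 = {1, 2, 3, 6}
Tree: B1–B2, B1–B3, B3–B4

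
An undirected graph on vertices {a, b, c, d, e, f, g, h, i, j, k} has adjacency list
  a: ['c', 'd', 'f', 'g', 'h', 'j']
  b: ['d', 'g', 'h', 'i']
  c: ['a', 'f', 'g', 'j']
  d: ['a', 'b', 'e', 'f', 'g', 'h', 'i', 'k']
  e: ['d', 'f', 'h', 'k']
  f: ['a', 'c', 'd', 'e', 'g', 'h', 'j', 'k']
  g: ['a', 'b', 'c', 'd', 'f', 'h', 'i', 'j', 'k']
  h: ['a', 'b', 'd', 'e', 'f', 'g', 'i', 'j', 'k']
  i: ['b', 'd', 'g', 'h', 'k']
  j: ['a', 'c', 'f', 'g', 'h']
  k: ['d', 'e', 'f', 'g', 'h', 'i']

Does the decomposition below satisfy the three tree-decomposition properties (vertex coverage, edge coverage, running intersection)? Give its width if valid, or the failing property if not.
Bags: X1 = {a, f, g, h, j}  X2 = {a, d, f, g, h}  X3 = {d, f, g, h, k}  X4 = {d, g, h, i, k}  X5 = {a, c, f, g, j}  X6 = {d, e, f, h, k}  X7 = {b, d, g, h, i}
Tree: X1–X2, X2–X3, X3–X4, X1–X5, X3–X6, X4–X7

Yes; width 4.

Vertex coverage: the bags together contain {a, b, c, d, e, f, g, h, i, j, k}, the full vertex set. Edge coverage: each edge of G has both endpoints in at least one bag. Running intersection: for every vertex, the bags containing it form a connected subtree. All three properties hold, so this is a valid tree decomposition of width max|bag| − 1 = 4, and hence tw(G) ≤ 4.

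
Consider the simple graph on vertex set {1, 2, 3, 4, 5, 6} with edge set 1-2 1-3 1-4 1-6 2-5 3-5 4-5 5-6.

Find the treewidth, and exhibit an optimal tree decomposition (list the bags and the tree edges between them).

The largest bag has 3 vertices, giving width 2; this decomposition certifies tw(G) ≤ 2. For the lower bound, G contains the cycle 3–5–2–1–3, so G is not a forest; only forests have treewidth ≤ 1, hence tw(G) ≥ 2. The upper and lower bounds meet at 2, so that is the treewidth.

Treewidth 2.
Bags: B1 = {1, 3, 5}  B2 = {1, 2, 5}  B3 = {1, 5, 6}  B4 = {1, 4, 5}
Tree: B1–B2, B2–B3, B3–B4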